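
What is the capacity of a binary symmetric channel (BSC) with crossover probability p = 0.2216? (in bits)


H(p) = -p*log2(p) - (1-p)*log2(1-p) = -0.2216*log2(0.2216) - 0.7784*log2(0.7784) = 0.481752 + 0.281327 = 0.7631. C = 1 - H(p) = 1 - 0.7631 = 0.2369

0.2369 bits


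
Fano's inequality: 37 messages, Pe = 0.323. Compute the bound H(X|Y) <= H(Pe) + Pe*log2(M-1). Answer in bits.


H(Pe) = -Pe*log2(Pe) - (1-Pe)*log2(1-Pe) = -0.323*log2(0.323) - 0.677*log2(0.677) = 0.526617 + 0.380997 = 0.9076. Pe*log2(M-1) = 0.323*log2(36) = 1.669886. Bound = H(Pe) + Pe*log2(M-1) = 0.526617 + 0.380997 + 1.669886 = 2.5775

2.5775 bits


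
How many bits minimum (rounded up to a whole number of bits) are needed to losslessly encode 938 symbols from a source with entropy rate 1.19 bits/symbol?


Minimum bits >= n * H = 938 * 1.19 = 1116.22, rounded up to a whole number of bits = 1117

1117 bits


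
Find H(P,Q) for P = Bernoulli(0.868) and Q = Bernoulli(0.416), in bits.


H(P,Q) = -p*log2(q) - (1-p)*log2(1-q). -0.868*log2(0.416) = 1.098319; -0.132*log2(0.584) = 0.102427. H(P,Q) = 1.098319 + 0.102427 = 1.2007

1.2007 bits


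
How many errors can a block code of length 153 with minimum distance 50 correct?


Correction capability = floor((d-1)/2) = floor((50-1)/2) = 24

24 errors


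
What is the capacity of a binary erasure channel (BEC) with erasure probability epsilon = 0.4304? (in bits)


C = 1 - epsilon = 1 - 0.4304 = 0.5696

0.5696 bits


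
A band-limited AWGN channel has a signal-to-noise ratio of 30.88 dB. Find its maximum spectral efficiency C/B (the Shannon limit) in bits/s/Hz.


SNR_linear = 10^(30.88/10) = 1224.6162; C/B = log2(1 + SNR_linear) = log2(1 + 1224.6162) = 10.2593

10.2593 bits/s/Hz


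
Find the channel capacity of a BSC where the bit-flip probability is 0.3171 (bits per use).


H(p) = -p*log2(p) - (1-p)*log2(1-p) = -0.3171*log2(0.3171) - 0.6829*log2(0.6829) = 0.525432 + 0.375768 = 0.9012. C = 1 - H(p) = 1 - 0.9012 = 0.0988

0.0988 bits


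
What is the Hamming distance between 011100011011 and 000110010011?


Count differing positions: . ^ ^ . ^ . . . ^ . . . = 4 differences

4


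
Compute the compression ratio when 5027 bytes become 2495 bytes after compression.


Ratio = original / compressed = 5027 / 2495 = 2.0148

2.0148


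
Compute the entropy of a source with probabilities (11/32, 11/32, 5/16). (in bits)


H = -sum(p_i * log2(p_i)). Terms: -(11/32)*log2(11/32) = 0.529570; -(11/32)*log2(11/32) = 0.529570; -(5/16)*log2(5/16) = 0.524397. H = 0.529570 + 0.529570 + 0.524397 = 1.5835

1.5835 bits


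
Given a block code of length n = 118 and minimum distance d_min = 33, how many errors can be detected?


Detection capability = d_min - 1 = 33 - 1 = 32

32 errors


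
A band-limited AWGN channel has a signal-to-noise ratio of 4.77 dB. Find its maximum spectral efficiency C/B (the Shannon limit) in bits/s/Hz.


SNR_linear = 10^(4.77/10) = 2.9992; C/B = log2(1 + SNR_linear) = log2(1 + 2.9992) = 1.9997

1.9997 bits/s/Hz


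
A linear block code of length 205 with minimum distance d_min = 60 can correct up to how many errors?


Correction capability = floor((d-1)/2) = floor((60-1)/2) = 29

29 errors


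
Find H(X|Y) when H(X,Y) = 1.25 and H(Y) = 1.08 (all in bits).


H(X|Y) = H(X,Y) - H(Y) = 1.25 - 1.08 = 0.17

0.17 bits


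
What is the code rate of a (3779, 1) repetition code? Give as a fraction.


Rate = k/n = 1/3779

1/3779


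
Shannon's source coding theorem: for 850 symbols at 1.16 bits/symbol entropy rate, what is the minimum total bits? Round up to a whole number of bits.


Minimum bits >= n * H = 850 * 1.16 = 986.0, rounded up to a whole number of bits = 986

986 bits


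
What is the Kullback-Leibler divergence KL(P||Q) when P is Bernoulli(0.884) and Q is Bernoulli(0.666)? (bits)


KL = p*log2(p/q) + (1-p)*log2((1-p)/(1-q)) = 0.884*log2(0.884/0.666) + 0.116*log2(0.116/0.334) = 0.1842

0.1842 bits


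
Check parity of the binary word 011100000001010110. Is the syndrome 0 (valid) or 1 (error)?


Syndrome = XOR of all bits = 0 XOR 1 XOR 1 XOR 1 XOR 0 XOR 0 XOR 0 XOR 0 XOR 0 XOR 0 XOR 0 XOR 1 XOR 0 XOR 1 XOR 0 XOR 1 XOR 1 XOR 0 = 1

1


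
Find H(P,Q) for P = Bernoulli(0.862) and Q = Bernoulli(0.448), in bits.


H(P,Q) = -p*log2(q) - (1-p)*log2(1-q). -0.862*log2(0.448) = 0.998566; -0.138*log2(0.552) = 0.118302. H(P,Q) = 0.998566 + 0.118302 = 1.1169

1.1169 bits


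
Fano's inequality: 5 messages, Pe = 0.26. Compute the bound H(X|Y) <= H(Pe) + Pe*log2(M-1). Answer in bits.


H(Pe) = -Pe*log2(Pe) - (1-Pe)*log2(1-Pe) = -0.26*log2(0.26) - 0.74*log2(0.74) = 0.505288 + 0.321458 = 0.8267. Pe*log2(M-1) = 0.26*log2(4) = 0.520000. Bound = H(Pe) + Pe*log2(M-1) = 0.505288 + 0.321458 + 0.520000 = 1.3467

1.3467 bits


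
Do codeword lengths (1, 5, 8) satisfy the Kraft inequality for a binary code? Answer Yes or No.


Kraft sum = sum(2^(-l_i)) = 0.5352, need <= 1. Result: satisfied (a binary prefix-free code with these lengths exists)

Yes


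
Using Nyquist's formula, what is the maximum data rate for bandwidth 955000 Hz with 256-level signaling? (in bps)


Rate = 2 * B * log2(M) = 2 * 955000 * 8.0 = 15280000.0

15280000.0 bps


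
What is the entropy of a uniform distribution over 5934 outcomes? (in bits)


H = log2(n) = log2(5934) = 12.5348

12.5348 bits


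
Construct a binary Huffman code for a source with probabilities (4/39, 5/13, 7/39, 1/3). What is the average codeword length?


Huffman construction (repeatedly merge the two least-probable nodes; each merge adds 1 bit to every symbol beneath it): 4/39 + 7/39 = 11/39; 11/39 + 1/3 = 8/13; 5/13 + 8/13 = 1. Resulting codeword lengths (in the order the probabilities were given): (3, 1, 3, 2). L_avg = sum(p_i * l_i) = 4/39*3 + 5/13*1 + 7/39*3 + 1/3*2 = 74/39 = 1.8974

1.8974 bits


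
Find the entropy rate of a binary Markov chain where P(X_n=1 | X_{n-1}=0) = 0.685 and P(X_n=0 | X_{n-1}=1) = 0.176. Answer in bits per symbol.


Stationary distribution: pi_0 = p10/(p01+p10) = 0.2044, pi_1 = 0.7956. Entropy rate H' = pi_0*H(p01) + pi_1*H(p10) = 0.2044*0.8989 + 0.7956*0.6712 = 0.7178

0.7178 bits/symbol


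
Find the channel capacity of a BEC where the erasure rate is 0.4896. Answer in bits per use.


C = 1 - epsilon = 1 - 0.4896 = 0.5104

0.5104 bits


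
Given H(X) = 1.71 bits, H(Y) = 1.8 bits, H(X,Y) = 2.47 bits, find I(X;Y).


I(X;Y) = H(X) + H(Y) - H(X,Y) = 1.71 + 1.8 - 2.47 = 1.04

1.04 bits


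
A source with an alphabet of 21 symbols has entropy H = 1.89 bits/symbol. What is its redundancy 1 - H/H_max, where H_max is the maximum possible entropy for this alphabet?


H_max = log2(K) = log2(21) = 4.3923 bits/symbol. Redundancy = 1 - H/H_max = 1 - 1.89/4.3923 = 1 - 0.4303 = 0.5697

0.5697


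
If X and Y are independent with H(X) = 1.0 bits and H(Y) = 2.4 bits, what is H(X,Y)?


For independent variables, H(X,Y) = H(X) + H(Y) = 1.0 + 2.4 = 3.4

3.4 bits


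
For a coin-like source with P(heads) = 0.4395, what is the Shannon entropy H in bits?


H = -p*log2(p) - (1-p)*log2(1-p). -0.4395*log2(0.4395) = 0.521276; -0.5605*log2(0.5605) = 0.468137. H = 0.521276 + 0.468137 = 0.9894

0.9894 bits


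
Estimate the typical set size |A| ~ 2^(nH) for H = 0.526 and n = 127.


log2|A_typical| = nH = 127 * 0.526 = 66.802, so |A_typical| ~ 2^66.802 = 1.286e+20

1.286e+20


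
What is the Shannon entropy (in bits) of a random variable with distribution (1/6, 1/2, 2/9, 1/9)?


H = -sum(p_i * log2(p_i)). Terms: -(1/6)*log2(1/6) = 0.430827; -(1/2)*log2(1/2) = 0.500000; -(2/9)*log2(2/9) = 0.482206; -(1/9)*log2(1/9) = 0.352214. H = 0.430827 + 0.500000 + 0.482206 + 0.352214 = 1.7652

1.7652 bits


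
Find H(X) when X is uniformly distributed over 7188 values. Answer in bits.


H = log2(n) = log2(7188) = 12.8114

12.8114 bits


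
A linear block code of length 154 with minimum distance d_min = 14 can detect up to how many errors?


Detection capability = d_min - 1 = 14 - 1 = 13

13 errors


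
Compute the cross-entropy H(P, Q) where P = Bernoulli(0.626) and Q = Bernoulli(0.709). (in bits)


H(P,Q) = -p*log2(q) - (1-p)*log2(1-q). -0.626*log2(0.709) = 0.310585; -0.374*log2(0.291) = 0.666060. H(P,Q) = 0.310585 + 0.666060 = 0.9766

0.9766 bits


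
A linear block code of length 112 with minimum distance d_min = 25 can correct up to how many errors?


Correction capability = floor((d-1)/2) = floor((25-1)/2) = 12

12 errors


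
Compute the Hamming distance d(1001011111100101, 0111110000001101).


Count differing positions: ^ ^ ^ . ^ . ^ ^ ^ ^ ^ . ^ . . . = 10 differences

10


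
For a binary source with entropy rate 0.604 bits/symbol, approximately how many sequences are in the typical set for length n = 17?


log2|A_typical| = nH = 17 * 0.604 = 10.268, so |A_typical| ~ 2^10.268 = 1.233e+03

1.233e+03


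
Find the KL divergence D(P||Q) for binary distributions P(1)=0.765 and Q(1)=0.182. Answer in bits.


KL = p*log2(p/q) + (1-p)*log2((1-p)/(1-q)) = 0.765*log2(0.765/0.182) + 0.235*log2(0.235/0.818) = 1.1618

1.1618 bits


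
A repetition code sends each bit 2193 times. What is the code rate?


Rate = k/n = 1/2193

1/2193


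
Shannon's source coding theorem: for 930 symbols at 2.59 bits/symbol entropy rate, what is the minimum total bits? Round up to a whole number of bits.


Minimum bits >= n * H = 930 * 2.59 = 2408.7, rounded up to a whole number of bits = 2409

2409 bits


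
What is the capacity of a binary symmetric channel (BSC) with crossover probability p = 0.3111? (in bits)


H(p) = -p*log2(p) - (1-p)*log2(1-p) = -0.3111*log2(0.3111) - 0.6889*log2(0.6889) = 0.524063 + 0.370376 = 0.8944. C = 1 - H(p) = 1 - 0.8944 = 0.1056

0.1056 bits


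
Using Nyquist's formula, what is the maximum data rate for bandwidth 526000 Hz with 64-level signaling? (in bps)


Rate = 2 * B * log2(M) = 2 * 526000 * 6.0 = 6312000.0

6312000.0 bps


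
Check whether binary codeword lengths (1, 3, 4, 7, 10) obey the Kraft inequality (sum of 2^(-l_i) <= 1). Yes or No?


Kraft sum = sum(2^(-l_i)) = 0.6963, need <= 1. Result: satisfied (a binary prefix-free code with these lengths exists)

Yes


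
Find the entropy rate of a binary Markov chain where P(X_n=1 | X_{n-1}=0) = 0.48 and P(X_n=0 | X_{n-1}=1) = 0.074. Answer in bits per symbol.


Stationary distribution: pi_0 = p10/(p01+p10) = 0.1336, pi_1 = 0.8664. Entropy rate H' = pi_0*H(p01) + pi_1*H(p10) = 0.1336*0.9988 + 0.8664*0.3807 = 0.4632

0.4632 bits/symbol


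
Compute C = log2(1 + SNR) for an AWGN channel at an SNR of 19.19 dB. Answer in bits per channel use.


SNR_linear = 10^(19.19/10) = 82.9851; C = log2(1 + SNR_linear) = log2(1 + 82.9851) = 6.3921

6.3921 bits/channel use


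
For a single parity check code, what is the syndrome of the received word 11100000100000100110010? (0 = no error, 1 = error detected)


Syndrome = XOR of all bits = 1 XOR 1 XOR 1 XOR 0 XOR 0 XOR 0 XOR 0 XOR 0 XOR 1 XOR 0 XOR 0 XOR 0 XOR 0 XOR 0 XOR 1 XOR 0 XOR 0 XOR 1 XOR 1 XOR 0 XOR 0 XOR 1 XOR 0 = 0

0


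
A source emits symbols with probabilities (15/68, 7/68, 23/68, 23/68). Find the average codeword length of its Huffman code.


Huffman construction (repeatedly merge the two least-probable nodes; each merge adds 1 bit to every symbol beneath it): 7/68 + 15/68 = 11/34; 11/34 + 23/68 = 45/68; 23/68 + 45/68 = 1. Resulting codeword lengths (in the order the probabilities were given): (3, 3, 2, 1). L_avg = sum(p_i * l_i) = 15/68*3 + 7/68*3 + 23/68*2 + 23/68*1 = 135/68 = 1.9853

1.9853 bits


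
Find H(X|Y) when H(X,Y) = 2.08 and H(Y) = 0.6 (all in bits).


H(X|Y) = H(X,Y) - H(Y) = 2.08 - 0.6 = 1.48

1.48 bits


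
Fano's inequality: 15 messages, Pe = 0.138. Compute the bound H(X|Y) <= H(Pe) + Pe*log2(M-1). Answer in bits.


H(Pe) = -Pe*log2(Pe) - (1-Pe)*log2(1-Pe) = -0.138*log2(0.138) - 0.862*log2(0.862) = 0.394302 + 0.184675 = 0.579. Pe*log2(M-1) = 0.138*log2(14) = 0.525415. Bound = H(Pe) + Pe*log2(M-1) = 0.394302 + 0.184675 + 0.525415 = 1.1044

1.1044 bits


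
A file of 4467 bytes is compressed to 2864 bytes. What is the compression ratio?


Ratio = original / compressed = 4467 / 2864 = 1.5597

1.5597


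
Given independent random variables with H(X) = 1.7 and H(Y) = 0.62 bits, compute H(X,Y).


For independent variables, H(X,Y) = H(X) + H(Y) = 1.7 + 0.62 = 2.32

2.32 bits


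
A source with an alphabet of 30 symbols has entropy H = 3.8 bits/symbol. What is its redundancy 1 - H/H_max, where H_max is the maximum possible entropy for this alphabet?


H_max = log2(K) = log2(30) = 4.9069 bits/symbol. Redundancy = 1 - H/H_max = 1 - 3.8/4.9069 = 1 - 0.7744 = 0.2256

0.2256


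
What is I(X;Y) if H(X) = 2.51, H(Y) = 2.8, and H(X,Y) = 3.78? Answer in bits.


I(X;Y) = H(X) + H(Y) - H(X,Y) = 2.51 + 2.8 - 3.78 = 1.53

1.53 bits


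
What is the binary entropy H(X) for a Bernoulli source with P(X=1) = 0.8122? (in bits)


H = -p*log2(p) - (1-p)*log2(1-p). -0.8122*log2(0.8122) = 0.243736; -0.1878*log2(0.1878) = 0.453111. H = 0.243736 + 0.453111 = 0.6968

0.6968 bits


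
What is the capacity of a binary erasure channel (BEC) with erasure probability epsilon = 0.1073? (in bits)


C = 1 - epsilon = 1 - 0.1073 = 0.8927

0.8927 bits


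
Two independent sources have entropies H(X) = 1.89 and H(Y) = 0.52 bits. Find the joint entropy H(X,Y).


For independent variables, H(X,Y) = H(X) + H(Y) = 1.89 + 0.52 = 2.41

2.41 bits


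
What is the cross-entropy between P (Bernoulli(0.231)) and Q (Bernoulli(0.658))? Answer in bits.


H(P,Q) = -p*log2(q) - (1-p)*log2(1-q). -0.231*log2(0.658) = 0.139487; -0.769*log2(0.342) = 1.190360. H(P,Q) = 0.139487 + 1.190360 = 1.3298

1.3298 bits


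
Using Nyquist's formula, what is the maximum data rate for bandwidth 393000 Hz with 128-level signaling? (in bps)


Rate = 2 * B * log2(M) = 2 * 393000 * 7.0 = 5502000.0

5502000.0 bps


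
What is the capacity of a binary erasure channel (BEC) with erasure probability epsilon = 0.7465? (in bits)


C = 1 - epsilon = 1 - 0.7465 = 0.2535

0.2535 bits


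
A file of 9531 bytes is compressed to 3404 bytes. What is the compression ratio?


Ratio = original / compressed = 9531 / 3404 = 2.7999

2.7999


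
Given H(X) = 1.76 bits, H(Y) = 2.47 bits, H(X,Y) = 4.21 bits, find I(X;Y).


I(X;Y) = H(X) + H(Y) - H(X,Y) = 1.76 + 2.47 - 4.21 = 0.02

0.02 bits


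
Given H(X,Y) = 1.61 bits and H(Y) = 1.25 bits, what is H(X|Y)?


H(X|Y) = H(X,Y) - H(Y) = 1.61 - 1.25 = 0.36

0.36 bits


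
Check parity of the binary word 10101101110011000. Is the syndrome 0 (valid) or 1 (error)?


Syndrome = XOR of all bits = 1 XOR 0 XOR 1 XOR 0 XOR 1 XOR 1 XOR 0 XOR 1 XOR 1 XOR 1 XOR 0 XOR 0 XOR 1 XOR 1 XOR 0 XOR 0 XOR 0 = 1

1


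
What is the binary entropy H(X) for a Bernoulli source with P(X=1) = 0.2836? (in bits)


H = -p*log2(p) - (1-p)*log2(1-p). -0.2836*log2(0.2836) = 0.515605; -0.7164*log2(0.7164) = 0.344705. H = 0.515605 + 0.344705 = 0.8603

0.8603 bits


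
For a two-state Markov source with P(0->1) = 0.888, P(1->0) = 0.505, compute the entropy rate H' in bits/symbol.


Stationary distribution: pi_0 = p10/(p01+p10) = 0.3625, pi_1 = 0.6375. Entropy rate H' = pi_0*H(p01) + pi_1*H(p10) = 0.3625*0.5059 + 0.6375*0.9999 = 0.8208

0.8208 bits/symbol


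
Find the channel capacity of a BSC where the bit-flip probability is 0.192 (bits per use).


H(p) = -p*log2(p) - (1-p)*log2(1-p) = -0.192*log2(0.192) - 0.808*log2(0.808) = 0.457118 + 0.248519 = 0.7056. C = 1 - H(p) = 1 - 0.7056 = 0.2944

0.2944 bits


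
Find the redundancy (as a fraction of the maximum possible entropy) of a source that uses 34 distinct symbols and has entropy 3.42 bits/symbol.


H_max = log2(K) = log2(34) = 5.0875 bits/symbol. Redundancy = 1 - H/H_max = 1 - 3.42/5.0875 = 1 - 0.6722 = 0.3278

0.3278


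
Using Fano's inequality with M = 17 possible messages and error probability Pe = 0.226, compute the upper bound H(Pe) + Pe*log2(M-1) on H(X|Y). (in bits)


H(Pe) = -Pe*log2(Pe) - (1-Pe)*log2(1-Pe) = -0.226*log2(0.226) - 0.774*log2(0.774) = 0.484907 + 0.286066 = 0.771. Pe*log2(M-1) = 0.226*log2(16) = 0.904000. Bound = H(Pe) + Pe*log2(M-1) = 0.484907 + 0.286066 + 0.904000 = 1.675

1.675 bits


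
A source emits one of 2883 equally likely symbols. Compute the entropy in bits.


H = log2(n) = log2(2883) = 11.4934

11.4934 bits


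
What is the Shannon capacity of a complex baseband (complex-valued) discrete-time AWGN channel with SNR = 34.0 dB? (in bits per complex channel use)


SNR_linear = 10^(34.0/10) = 2511.8864; C = log2(1 + SNR_linear) = log2(1 + 2511.8864) = 11.2951

11.2951 bits/channel use


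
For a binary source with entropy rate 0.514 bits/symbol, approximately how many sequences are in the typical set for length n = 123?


log2|A_typical| = nH = 123 * 0.514 = 63.222, so |A_typical| ~ 2^63.222 = 1.076e+19

1.076e+19


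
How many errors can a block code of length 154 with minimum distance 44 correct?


Correction capability = floor((d-1)/2) = floor((44-1)/2) = 21

21 errors


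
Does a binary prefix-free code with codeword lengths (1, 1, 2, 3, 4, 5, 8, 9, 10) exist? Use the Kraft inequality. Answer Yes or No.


Kraft sum = sum(2^(-l_i)) = 1.4756, need <= 1. Result: violated (a binary prefix-free code with these lengths cannot exist)

No


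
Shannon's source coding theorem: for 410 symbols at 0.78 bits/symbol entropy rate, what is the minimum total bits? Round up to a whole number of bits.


Minimum bits >= n * H = 410 * 0.78 = 319.8, rounded up to a whole number of bits = 320

320 bits


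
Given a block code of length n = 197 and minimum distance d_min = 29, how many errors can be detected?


Detection capability = d_min - 1 = 29 - 1 = 28

28 errors


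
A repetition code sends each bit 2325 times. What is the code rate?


Rate = k/n = 1/2325

1/2325


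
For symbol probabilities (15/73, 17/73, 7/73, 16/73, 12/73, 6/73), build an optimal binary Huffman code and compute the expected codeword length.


Huffman construction (repeatedly merge the two least-probable nodes; each merge adds 1 bit to every symbol beneath it): 6/73 + 7/73 = 13/73; 12/73 + 13/73 = 25/73; 15/73 + 16/73 = 31/73; 17/73 + 25/73 = 42/73; 31/73 + 42/73 = 1. Resulting codeword lengths (in the order the probabilities were given): (2, 2, 4, 2, 3, 4). L_avg = sum(p_i * l_i) = 15/73*2 + 17/73*2 + 7/73*4 + 16/73*2 + 12/73*3 + 6/73*4 = 184/73 = 2.5205

2.5205 bits


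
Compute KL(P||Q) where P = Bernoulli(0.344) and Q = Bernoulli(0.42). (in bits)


KL = p*log2(p/q) + (1-p)*log2((1-p)/(1-q)) = 0.344*log2(0.344/0.42) + 0.656*log2(0.656/0.58) = 0.0175

0.0175 bits


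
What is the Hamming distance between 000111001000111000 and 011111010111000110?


Count differing positions: . ^ ^ . . . . ^ ^ ^ ^ ^ ^ ^ ^ ^ ^ . = 12 differences

12


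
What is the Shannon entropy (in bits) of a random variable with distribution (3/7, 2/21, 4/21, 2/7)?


H = -sum(p_i * log2(p_i)). Terms: -(3/7)*log2(3/7) = 0.523882; -(2/21)*log2(2/21) = 0.323078; -(4/21)*log2(4/21) = 0.455680; -(2/7)*log2(2/7) = 0.516387. H = 0.523882 + 0.323078 + 0.455680 + 0.516387 = 1.819

1.819 bits


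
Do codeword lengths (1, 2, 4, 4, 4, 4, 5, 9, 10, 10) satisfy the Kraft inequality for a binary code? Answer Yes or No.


Kraft sum = sum(2^(-l_i)) = 1.0352, need <= 1. Result: violated (a binary prefix-free code with these lengths cannot exist)

No


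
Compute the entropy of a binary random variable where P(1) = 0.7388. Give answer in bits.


H = -p*log2(p) - (1-p)*log2(1-p). -0.7388*log2(0.7388) = 0.322667; -0.2612*log2(0.2612) = 0.505885. H = 0.322667 + 0.505885 = 0.8286

0.8286 bits


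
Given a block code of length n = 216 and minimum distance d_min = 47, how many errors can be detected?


Detection capability = d_min - 1 = 47 - 1 = 46

46 errors


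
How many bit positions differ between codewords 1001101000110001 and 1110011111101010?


Count differing positions: . ^ ^ ^ ^ ^ . ^ ^ ^ . ^ ^ . ^ ^ = 12 differences

12


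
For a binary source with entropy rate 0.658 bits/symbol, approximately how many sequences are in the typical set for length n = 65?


log2|A_typical| = nH = 65 * 0.658 = 42.77, so |A_typical| ~ 2^42.77 = 7.500e+12

7.500e+12


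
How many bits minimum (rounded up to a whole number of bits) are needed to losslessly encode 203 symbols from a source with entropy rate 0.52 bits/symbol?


Minimum bits >= n * H = 203 * 0.52 = 105.56, rounded up to a whole number of bits = 106

106 bits


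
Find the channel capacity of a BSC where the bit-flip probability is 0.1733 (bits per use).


H(p) = -p*log2(p) - (1-p)*log2(1-p) = -0.1733*log2(0.1733) - 0.8267*log2(0.8267) = 0.438216 + 0.226982 = 0.6652. C = 1 - H(p) = 1 - 0.6652 = 0.3348

0.3348 bits


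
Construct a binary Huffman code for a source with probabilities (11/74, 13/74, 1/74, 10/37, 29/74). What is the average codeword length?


Huffman construction (repeatedly merge the two least-probable nodes; each merge adds 1 bit to every symbol beneath it): 1/74 + 11/74 = 6/37; 6/37 + 13/74 = 25/74; 10/37 + 25/74 = 45/74; 29/74 + 45/74 = 1. Resulting codeword lengths (in the order the probabilities were given): (4, 3, 4, 2, 1). L_avg = sum(p_i * l_i) = 11/74*4 + 13/74*3 + 1/74*4 + 10/37*2 + 29/74*1 = 78/37 = 2.1081

2.1081 bits


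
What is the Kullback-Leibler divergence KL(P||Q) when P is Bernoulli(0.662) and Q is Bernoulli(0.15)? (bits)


KL = p*log2(p/q) + (1-p)*log2((1-p)/(1-q)) = 0.662*log2(0.662/0.15) + 0.338*log2(0.338/0.85) = 0.9682

0.9682 bits


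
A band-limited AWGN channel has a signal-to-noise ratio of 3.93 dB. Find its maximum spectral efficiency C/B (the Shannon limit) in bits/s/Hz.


SNR_linear = 10^(3.93/10) = 2.4717; C/B = log2(1 + SNR_linear) = log2(1 + 2.4717) = 1.7957

1.7957 bits/s/Hz


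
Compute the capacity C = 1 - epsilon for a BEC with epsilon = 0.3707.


C = 1 - epsilon = 1 - 0.3707 = 0.6293

0.6293 bits


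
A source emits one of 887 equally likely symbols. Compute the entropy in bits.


H = log2(n) = log2(887) = 9.7928

9.7928 bits


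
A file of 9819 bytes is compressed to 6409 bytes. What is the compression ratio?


Ratio = original / compressed = 9819 / 6409 = 1.5321

1.5321


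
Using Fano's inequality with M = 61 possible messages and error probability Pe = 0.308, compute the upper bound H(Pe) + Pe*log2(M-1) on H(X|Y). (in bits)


H(Pe) = -Pe*log2(Pe) - (1-Pe)*log2(1-Pe) = -0.308*log2(0.308) - 0.692*log2(0.692) = 0.523291 + 0.367560 = 0.8909. Pe*log2(M-1) = 0.308*log2(60) = 1.819322. Bound = H(Pe) + Pe*log2(M-1) = 0.523291 + 0.367560 + 1.819322 = 2.7102

2.7102 bits


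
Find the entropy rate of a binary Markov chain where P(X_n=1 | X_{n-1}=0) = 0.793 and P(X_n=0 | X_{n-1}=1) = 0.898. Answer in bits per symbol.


Stationary distribution: pi_0 = p10/(p01+p10) = 0.531, pi_1 = 0.469. Entropy rate H' = pi_0*H(p01) + pi_1*H(p10) = 0.531*0.7357 + 0.469*0.4753 = 0.6136

0.6136 bits/symbol


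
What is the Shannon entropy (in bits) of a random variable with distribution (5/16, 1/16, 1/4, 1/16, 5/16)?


H = -sum(p_i * log2(p_i)). Terms: -(5/16)*log2(5/16) = 0.524397; -(1/16)*log2(1/16) = 0.250000; -(1/4)*log2(1/4) = 0.500000; -(1/16)*log2(1/16) = 0.250000; -(5/16)*log2(5/16) = 0.524397. H = 0.524397 + 0.250000 + 0.500000 + 0.250000 + 0.524397 = 2.0488

2.0488 bits


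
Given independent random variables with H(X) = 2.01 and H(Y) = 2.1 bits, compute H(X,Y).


For independent variables, H(X,Y) = H(X) + H(Y) = 2.01 + 2.1 = 4.11

4.11 bits


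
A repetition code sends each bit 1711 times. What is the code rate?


Rate = k/n = 1/1711

1/1711


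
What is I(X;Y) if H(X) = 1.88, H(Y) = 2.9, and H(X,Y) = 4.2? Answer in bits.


I(X;Y) = H(X) + H(Y) - H(X,Y) = 1.88 + 2.9 - 4.2 = 0.58

0.58 bits


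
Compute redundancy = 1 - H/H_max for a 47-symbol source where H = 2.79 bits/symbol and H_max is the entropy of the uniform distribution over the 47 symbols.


H_max = log2(K) = log2(47) = 5.5546 bits/symbol. Redundancy = 1 - H/H_max = 1 - 2.79/5.5546 = 1 - 0.5023 = 0.4977

0.4977


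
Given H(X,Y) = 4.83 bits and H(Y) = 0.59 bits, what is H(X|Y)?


H(X|Y) = H(X,Y) - H(Y) = 4.83 - 0.59 = 4.24

4.24 bits


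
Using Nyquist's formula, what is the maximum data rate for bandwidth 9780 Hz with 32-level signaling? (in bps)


Rate = 2 * B * log2(M) = 2 * 9780 * 5.0 = 97800.0

97800.0 bps


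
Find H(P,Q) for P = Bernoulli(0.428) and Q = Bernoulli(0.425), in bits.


H(P,Q) = -p*log2(q) - (1-p)*log2(1-q). -0.428*log2(0.425) = 0.528351; -0.572*log2(0.575) = 0.456665. H(P,Q) = 0.528351 + 0.456665 = 0.985

0.985 bits


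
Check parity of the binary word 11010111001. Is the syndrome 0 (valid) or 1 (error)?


Syndrome = XOR of all bits = 1 XOR 1 XOR 0 XOR 1 XOR 0 XOR 1 XOR 1 XOR 1 XOR 0 XOR 0 XOR 1 = 1

1


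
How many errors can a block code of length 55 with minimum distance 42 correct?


Correction capability = floor((d-1)/2) = floor((42-1)/2) = 20

20 errors


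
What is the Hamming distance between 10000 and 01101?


Count differing positions: ^ ^ ^ . ^ = 4 differences

4


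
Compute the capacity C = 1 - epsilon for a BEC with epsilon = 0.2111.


C = 1 - epsilon = 1 - 0.2111 = 0.7889

0.7889 bits


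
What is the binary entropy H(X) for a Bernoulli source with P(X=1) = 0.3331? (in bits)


H = -p*log2(p) - (1-p)*log2(1-p). -0.3331*log2(0.3331) = 0.528288; -0.6669*log2(0.6669) = 0.389775. H = 0.528288 + 0.389775 = 0.9181

0.9181 bits


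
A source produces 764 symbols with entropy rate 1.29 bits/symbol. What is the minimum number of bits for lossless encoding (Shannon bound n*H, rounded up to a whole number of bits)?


Minimum bits >= n * H = 764 * 1.29 = 985.56, rounded up to a whole number of bits = 986

986 bits


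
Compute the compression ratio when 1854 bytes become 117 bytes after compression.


Ratio = original / compressed = 1854 / 117 = 15.8462

15.8462


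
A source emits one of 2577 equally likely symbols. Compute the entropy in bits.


H = log2(n) = log2(2577) = 11.3315

11.3315 bits


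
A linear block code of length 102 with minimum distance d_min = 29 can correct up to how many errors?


Correction capability = floor((d-1)/2) = floor((29-1)/2) = 14

14 errors


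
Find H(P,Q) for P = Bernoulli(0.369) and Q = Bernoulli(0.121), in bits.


H(P,Q) = -p*log2(q) - (1-p)*log2(1-q). -0.369*log2(0.121) = 1.124314; -0.631*log2(0.879) = 0.117407. H(P,Q) = 1.124314 + 0.117407 = 1.2417

1.2417 bits


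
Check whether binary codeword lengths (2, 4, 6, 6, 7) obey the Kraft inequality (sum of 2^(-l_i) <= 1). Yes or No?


Kraft sum = sum(2^(-l_i)) = 0.3516, need <= 1. Result: satisfied (a binary prefix-free code with these lengths exists)

Yes


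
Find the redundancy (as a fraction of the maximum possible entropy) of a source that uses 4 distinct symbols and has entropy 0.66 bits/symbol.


H_max = log2(K) = log2(4) = 2.0 bits/symbol. Redundancy = 1 - H/H_max = 1 - 0.66/2.0 = 1 - 0.33 = 0.67

0.67


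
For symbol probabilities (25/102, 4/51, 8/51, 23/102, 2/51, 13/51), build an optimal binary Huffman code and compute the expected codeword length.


Huffman construction (repeatedly merge the two least-probable nodes; each merge adds 1 bit to every symbol beneath it): 2/51 + 4/51 = 2/17; 2/17 + 8/51 = 14/51; 23/102 + 25/102 = 8/17; 13/51 + 14/51 = 9/17; 8/17 + 9/17 = 1. Resulting codeword lengths (in the order the probabilities were given): (2, 4, 3, 2, 4, 2). L_avg = sum(p_i * l_i) = 25/102*2 + 4/51*4 + 8/51*3 + 23/102*2 + 2/51*4 + 13/51*2 = 122/51 = 2.3922

2.3922 bits


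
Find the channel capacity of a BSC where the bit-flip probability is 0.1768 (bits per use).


H(p) = -p*log2(p) - (1-p)*log2(1-p) = -0.1768*log2(0.1768) - 0.8232*log2(0.8232) = 0.441966 + 0.231060 = 0.673. C = 1 - H(p) = 1 - 0.673 = 0.327

0.327 bits


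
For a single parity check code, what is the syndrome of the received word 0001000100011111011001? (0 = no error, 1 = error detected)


Syndrome = XOR of all bits = 0 XOR 0 XOR 0 XOR 1 XOR 0 XOR 0 XOR 0 XOR 1 XOR 0 XOR 0 XOR 0 XOR 1 XOR 1 XOR 1 XOR 1 XOR 1 XOR 0 XOR 1 XOR 1 XOR 0 XOR 0 XOR 1 = 0

0


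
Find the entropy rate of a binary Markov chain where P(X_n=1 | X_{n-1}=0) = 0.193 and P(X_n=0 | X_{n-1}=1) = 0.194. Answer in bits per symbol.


Stationary distribution: pi_0 = p10/(p01+p10) = 0.5013, pi_1 = 0.4987. Entropy rate H' = pi_0*H(p01) + pi_1*H(p10) = 0.5013*0.7077 + 0.4987*0.7098 = 0.7087

0.7087 bits/symbol


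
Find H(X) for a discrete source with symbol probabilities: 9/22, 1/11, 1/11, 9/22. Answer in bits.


H = -sum(p_i * log2(p_i)). Terms: -(9/22)*log2(9/22) = 0.527525; -(1/11)*log2(1/11) = 0.314494; -(1/11)*log2(1/11) = 0.314494; -(9/22)*log2(9/22) = 0.527525. H = 0.527525 + 0.314494 + 0.314494 + 0.527525 = 1.684

1.684 bits


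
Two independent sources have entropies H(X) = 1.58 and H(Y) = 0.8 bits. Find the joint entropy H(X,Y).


For independent variables, H(X,Y) = H(X) + H(Y) = 1.58 + 0.8 = 2.38

2.38 bits


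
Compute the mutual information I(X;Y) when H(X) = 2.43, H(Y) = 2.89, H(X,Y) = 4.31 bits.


I(X;Y) = H(X) + H(Y) - H(X,Y) = 2.43 + 2.89 - 4.31 = 1.01

1.01 bits


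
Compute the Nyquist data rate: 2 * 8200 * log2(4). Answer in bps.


Rate = 2 * B * log2(M) = 2 * 8200 * 2.0 = 32800.0

32800.0 bps


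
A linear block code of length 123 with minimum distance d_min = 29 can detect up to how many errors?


Detection capability = d_min - 1 = 29 - 1 = 28

28 errors


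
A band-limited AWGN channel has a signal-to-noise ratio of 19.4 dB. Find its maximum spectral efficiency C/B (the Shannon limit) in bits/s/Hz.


SNR_linear = 10^(19.4/10) = 87.0964; C/B = log2(1 + SNR_linear) = log2(1 + 87.0964) = 6.461

6.461 bits/s/Hz


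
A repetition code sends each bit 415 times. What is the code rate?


Rate = k/n = 1/415

1/415


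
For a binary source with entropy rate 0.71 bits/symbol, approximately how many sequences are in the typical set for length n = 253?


log2|A_typical| = nH = 253 * 0.71 = 179.63, so |A_typical| ~ 2^179.63 = 1.186e+54

1.186e+54


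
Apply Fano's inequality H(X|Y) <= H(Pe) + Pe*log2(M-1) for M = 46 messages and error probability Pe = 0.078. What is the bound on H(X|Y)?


H(Pe) = -Pe*log2(Pe) - (1-Pe)*log2(1-Pe) = -0.078*log2(0.078) - 0.922*log2(0.922) = 0.287070 + 0.108023 = 0.3951. Pe*log2(M-1) = 0.078*log2(45) = 0.428365. Bound = H(Pe) + Pe*log2(M-1) = 0.287070 + 0.108023 + 0.428365 = 0.8235

0.8235 bits


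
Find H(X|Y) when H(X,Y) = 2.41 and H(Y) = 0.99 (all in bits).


H(X|Y) = H(X,Y) - H(Y) = 2.41 - 0.99 = 1.42

1.42 bits


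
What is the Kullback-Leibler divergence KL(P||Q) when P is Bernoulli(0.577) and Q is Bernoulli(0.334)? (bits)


KL = p*log2(p/q) + (1-p)*log2((1-p)/(1-q)) = 0.577*log2(0.577/0.334) + 0.423*log2(0.423/0.666) = 0.1781

0.1781 bits


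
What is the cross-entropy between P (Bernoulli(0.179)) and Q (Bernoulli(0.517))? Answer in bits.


H(P,Q) = -p*log2(q) - (1-p)*log2(1-q). -0.179*log2(0.517) = 0.170366; -0.821*log2(0.483) = 0.861972. H(P,Q) = 0.170366 + 0.861972 = 1.0323

1.0323 bits


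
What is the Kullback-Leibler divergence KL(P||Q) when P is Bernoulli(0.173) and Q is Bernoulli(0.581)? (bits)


KL = p*log2(p/q) + (1-p)*log2((1-p)/(1-q)) = 0.173*log2(0.173/0.581) + 0.827*log2(0.827/0.419) = 0.5089

0.5089 bits


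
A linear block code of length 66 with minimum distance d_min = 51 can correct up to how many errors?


Correction capability = floor((d-1)/2) = floor((51-1)/2) = 25

25 errors


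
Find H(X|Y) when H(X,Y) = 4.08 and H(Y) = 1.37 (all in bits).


H(X|Y) = H(X,Y) - H(Y) = 4.08 - 1.37 = 2.71

2.71 bits


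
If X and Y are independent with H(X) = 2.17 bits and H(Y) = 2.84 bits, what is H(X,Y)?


For independent variables, H(X,Y) = H(X) + H(Y) = 2.17 + 2.84 = 5.01

5.01 bits


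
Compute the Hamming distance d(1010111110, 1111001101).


Count differing positions: . ^ . ^ ^ ^ . . ^ ^ = 6 differences

6


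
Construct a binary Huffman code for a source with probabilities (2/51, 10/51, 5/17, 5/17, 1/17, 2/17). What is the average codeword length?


Huffman construction (repeatedly merge the two least-probable nodes; each merge adds 1 bit to every symbol beneath it): 2/51 + 1/17 = 5/51; 5/51 + 2/17 = 11/51; 10/51 + 11/51 = 7/17; 5/17 + 5/17 = 10/17; 7/17 + 10/17 = 1. Resulting codeword lengths (in the order the probabilities were given): (4, 2, 2, 2, 4, 3). L_avg = sum(p_i * l_i) = 2/51*4 + 10/51*2 + 5/17*2 + 5/17*2 + 1/17*4 + 2/17*3 = 118/51 = 2.3137

2.3137 bits


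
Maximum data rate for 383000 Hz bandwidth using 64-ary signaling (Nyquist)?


Rate = 2 * B * log2(M) = 2 * 383000 * 6.0 = 4596000.0

4596000.0 bps


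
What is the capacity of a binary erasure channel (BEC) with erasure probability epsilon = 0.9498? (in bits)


C = 1 - epsilon = 1 - 0.9498 = 0.0502

0.0502 bits


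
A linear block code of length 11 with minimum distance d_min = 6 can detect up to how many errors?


Detection capability = d_min - 1 = 6 - 1 = 5

5 errors


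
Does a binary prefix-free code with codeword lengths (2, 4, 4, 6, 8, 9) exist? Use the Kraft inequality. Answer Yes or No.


Kraft sum = sum(2^(-l_i)) = 0.3965, need <= 1. Result: satisfied (a binary prefix-free code with these lengths exists)

Yes


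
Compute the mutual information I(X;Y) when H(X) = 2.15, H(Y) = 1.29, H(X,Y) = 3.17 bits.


I(X;Y) = H(X) + H(Y) - H(X,Y) = 2.15 + 1.29 - 3.17 = 0.27

0.27 bits


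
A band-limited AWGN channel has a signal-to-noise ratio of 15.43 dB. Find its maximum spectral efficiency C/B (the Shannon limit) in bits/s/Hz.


SNR_linear = 10^(15.43/10) = 34.914; C/B = log2(1 + SNR_linear) = log2(1 + 34.914) = 5.1665

5.1665 bits/s/Hz


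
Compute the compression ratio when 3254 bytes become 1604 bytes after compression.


Ratio = original / compressed = 3254 / 1604 = 2.0287

2.0287


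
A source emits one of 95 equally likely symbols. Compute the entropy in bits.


H = log2(n) = log2(95) = 6.5699

6.5699 bits


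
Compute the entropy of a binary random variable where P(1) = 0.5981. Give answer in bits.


H = -p*log2(p) - (1-p)*log2(1-p). -0.5981*log2(0.5981) = 0.443516; -0.4019*log2(0.4019) = 0.528535. H = 0.443516 + 0.528535 = 0.9721

0.9721 bits


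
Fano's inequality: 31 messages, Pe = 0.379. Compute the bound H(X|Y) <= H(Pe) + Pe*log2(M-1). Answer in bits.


H(Pe) = -Pe*log2(Pe) - (1-Pe)*log2(1-Pe) = -0.379*log2(0.379) - 0.621*log2(0.621) = 0.530498 + 0.426835 = 0.9573. Pe*log2(M-1) = 0.379*log2(30) = 1.859712. Bound = H(Pe) + Pe*log2(M-1) = 0.530498 + 0.426835 + 1.859712 = 2.817

2.817 bits


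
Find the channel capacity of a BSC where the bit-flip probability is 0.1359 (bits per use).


H(p) = -p*log2(p) - (1-p)*log2(1-p) = -0.1359*log2(0.1359) - 0.8641*log2(0.8641) = 0.391308 + 0.182092 = 0.5734. C = 1 - H(p) = 1 - 0.5734 = 0.4266

0.4266 bits


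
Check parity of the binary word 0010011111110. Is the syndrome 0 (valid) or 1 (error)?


Syndrome = XOR of all bits = 0 XOR 0 XOR 1 XOR 0 XOR 0 XOR 1 XOR 1 XOR 1 XOR 1 XOR 1 XOR 1 XOR 1 XOR 0 = 0

0


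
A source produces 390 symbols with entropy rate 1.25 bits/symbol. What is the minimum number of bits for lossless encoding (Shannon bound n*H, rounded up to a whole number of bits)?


Minimum bits >= n * H = 390 * 1.25 = 487.5, rounded up to a whole number of bits = 488

488 bits


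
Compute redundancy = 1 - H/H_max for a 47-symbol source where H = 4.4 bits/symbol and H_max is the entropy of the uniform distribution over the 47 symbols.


H_max = log2(K) = log2(47) = 5.5546 bits/symbol. Redundancy = 1 - H/H_max = 1 - 4.4/5.5546 = 1 - 0.7921 = 0.2079

0.2079


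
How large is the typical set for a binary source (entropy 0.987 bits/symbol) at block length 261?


log2|A_typical| = nH = 261 * 0.987 = 257.607, so |A_typical| ~ 2^257.607 = 3.527e+77

3.527e+77


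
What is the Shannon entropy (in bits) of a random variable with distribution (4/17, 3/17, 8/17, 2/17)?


H = -sum(p_i * log2(p_i)). Terms: -(4/17)*log2(4/17) = 0.491168; -(3/17)*log2(3/17) = 0.441618; -(8/17)*log2(8/17) = 0.511747; -(2/17)*log2(2/17) = 0.363231. H = 0.491168 + 0.441618 + 0.511747 + 0.363231 = 1.8078

1.8078 bits


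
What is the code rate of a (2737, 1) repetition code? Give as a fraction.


Rate = k/n = 1/2737

1/2737


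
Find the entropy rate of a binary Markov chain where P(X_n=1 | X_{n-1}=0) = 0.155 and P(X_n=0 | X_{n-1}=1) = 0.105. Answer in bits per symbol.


Stationary distribution: pi_0 = p10/(p01+p10) = 0.4038, pi_1 = 0.5962. Entropy rate H' = pi_0*H(p01) + pi_1*H(p10) = 0.4038*0.6222 + 0.5962*0.4846 = 0.5402

0.5402 bits/symbol


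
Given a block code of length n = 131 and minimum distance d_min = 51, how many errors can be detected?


Detection capability = d_min - 1 = 51 - 1 = 50

50 errors


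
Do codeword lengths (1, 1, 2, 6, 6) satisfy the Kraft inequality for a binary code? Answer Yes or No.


Kraft sum = sum(2^(-l_i)) = 1.2812, need <= 1. Result: violated (a binary prefix-free code with these lengths cannot exist)

No


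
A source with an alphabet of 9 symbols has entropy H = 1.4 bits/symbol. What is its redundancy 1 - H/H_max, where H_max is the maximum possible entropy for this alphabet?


H_max = log2(K) = log2(9) = 3.1699 bits/symbol. Redundancy = 1 - H/H_max = 1 - 1.4/3.1699 = 1 - 0.4417 = 0.5583

0.5583


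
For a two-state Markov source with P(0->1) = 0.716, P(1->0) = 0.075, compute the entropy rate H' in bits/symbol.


Stationary distribution: pi_0 = p10/(p01+p10) = 0.0948, pi_1 = 0.9052. Entropy rate H' = pi_0*H(p01) + pi_1*H(p10) = 0.0948*0.8608 + 0.9052*0.3843 = 0.4295

0.4295 bits/symbol


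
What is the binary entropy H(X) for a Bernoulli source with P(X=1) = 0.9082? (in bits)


H = -p*log2(p) - (1-p)*log2(1-p). -0.9082*log2(0.9082) = 0.126165; -0.0918*log2(0.0918) = 0.316284. H = 0.126165 + 0.316284 = 0.4424

0.4424 bits


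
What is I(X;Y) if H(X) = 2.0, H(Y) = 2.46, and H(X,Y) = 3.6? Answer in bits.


I(X;Y) = H(X) + H(Y) - H(X,Y) = 2.0 + 2.46 - 3.6 = 0.86

0.86 bits


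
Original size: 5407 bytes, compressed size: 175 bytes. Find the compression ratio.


Ratio = original / compressed = 5407 / 175 = 30.8971

30.8971


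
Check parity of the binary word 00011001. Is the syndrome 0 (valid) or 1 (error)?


Syndrome = XOR of all bits = 0 XOR 0 XOR 0 XOR 1 XOR 1 XOR 0 XOR 0 XOR 1 = 1

1


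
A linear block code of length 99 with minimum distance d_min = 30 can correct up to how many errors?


Correction capability = floor((d-1)/2) = floor((30-1)/2) = 14

14 errors


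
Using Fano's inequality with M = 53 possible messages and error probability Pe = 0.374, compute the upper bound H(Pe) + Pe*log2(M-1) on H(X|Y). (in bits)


H(Pe) = -Pe*log2(Pe) - (1-Pe)*log2(1-Pe) = -0.374*log2(0.374) - 0.626*log2(0.626) = 0.530665 + 0.423029 = 0.9537. Pe*log2(M-1) = 0.374*log2(52) = 2.131964. Bound = H(Pe) + Pe*log2(M-1) = 0.530665 + 0.423029 + 2.131964 = 3.0857

3.0857 bits


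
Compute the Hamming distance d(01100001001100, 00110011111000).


Count differing positions: . ^ . ^ . . ^ . ^ ^ . ^ . . = 6 differences

6


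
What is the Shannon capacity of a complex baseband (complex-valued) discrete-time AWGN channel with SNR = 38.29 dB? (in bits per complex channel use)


SNR_linear = 10^(38.29/10) = 6745.2803; C = log2(1 + SNR_linear) = log2(1 + 6745.2803) = 12.7199

12.7199 bits/channel use


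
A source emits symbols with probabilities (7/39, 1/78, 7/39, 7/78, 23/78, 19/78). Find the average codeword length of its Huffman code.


Huffman construction (repeatedly merge the two least-probable nodes; each merge adds 1 bit to every symbol beneath it): 1/78 + 7/78 = 4/39; 4/39 + 7/39 = 11/39; 7/39 + 19/78 = 11/26; 11/39 + 23/78 = 15/26; 11/26 + 15/26 = 1. Resulting codeword lengths (in the order the probabilities were given): (3, 4, 2, 4, 2, 2). L_avg = sum(p_i * l_i) = 7/39*3 + 1/78*4 + 7/39*2 + 7/78*4 + 23/78*2 + 19/78*2 = 31/13 = 2.3846

2.3846 bits
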